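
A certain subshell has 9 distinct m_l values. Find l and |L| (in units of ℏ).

2l + 1 = 9 ⇒ l = 4.
Then |L| = √(l(l+1)) ℏ = 2√5 ℏ.

l = 4, |L| = 2√5 ℏ ≈ 4.472ℏ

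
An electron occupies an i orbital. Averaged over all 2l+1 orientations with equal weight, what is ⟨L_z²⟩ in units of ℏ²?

⟨L_z²⟩ = 14 ℏ²

An i state has l = 6.
The allowed m_l values are -6, -5, -4, -3, -2, -1, 0, 1, 2, 3, 4, 5, 6.
⟨L_z²⟩ = ℏ²·l(l+1)/3 = 14ℏ².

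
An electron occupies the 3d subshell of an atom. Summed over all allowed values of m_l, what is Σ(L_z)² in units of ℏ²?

3d means n = 3, l = 2.
The allowed m_l values are -2, -1, 0, 1, 2.
Σ m_l² = 2·(1 + 4) = 10.

Σ(L_z)² = 10 ℏ²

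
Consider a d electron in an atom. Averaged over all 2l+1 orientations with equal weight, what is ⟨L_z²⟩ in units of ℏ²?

For a d orbital, l = 2.
m_l runs from −2 to 2, i.e. {-2, -1, 0, 1, 2}.
⟨L_z²⟩ = ℏ²·l(l+1)/3 = 2ℏ².

⟨L_z²⟩ = 2 ℏ²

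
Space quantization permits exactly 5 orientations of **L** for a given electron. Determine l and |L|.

l = 2, |L| = √6 ℏ ≈ 2.449ℏ

5 = 2l + 1, so l = (5−1)/2 = 2.
|L| = ℏ√(l(l+1)) = ℏ√(2·3) = √6 ℏ.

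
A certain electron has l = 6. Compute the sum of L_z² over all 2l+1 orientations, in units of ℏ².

Σ(L_z)² = 182 ℏ²

The allowed m_l values are -6, -5, -4, -3, -2, -1, 0, 1, 2, 3, 4, 5, 6.
Summing m² from −6 to 6: Σ m_l² = 182.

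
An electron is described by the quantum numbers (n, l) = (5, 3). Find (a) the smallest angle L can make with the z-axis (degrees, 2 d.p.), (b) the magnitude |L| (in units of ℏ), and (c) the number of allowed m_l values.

cos θ_min = 3/√12, so θ_min ≈ 30.00°.
|L| = ℏ√(3·4) = 2√3 ℏ ≈ 3.464ℏ.
There are 2l+1 = 7 values of m_l.

θ_min ≈ 30.00°; |L| = 2√3 ℏ ≈ 3.464ℏ; 7 values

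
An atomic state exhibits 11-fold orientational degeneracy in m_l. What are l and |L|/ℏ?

11 = 2l + 1, so l = (11−1)/2 = 5.
Then |L| = √(l(l+1)) ℏ = √30 ℏ.

l = 5, |L| = √30 ℏ ≈ 5.477ℏ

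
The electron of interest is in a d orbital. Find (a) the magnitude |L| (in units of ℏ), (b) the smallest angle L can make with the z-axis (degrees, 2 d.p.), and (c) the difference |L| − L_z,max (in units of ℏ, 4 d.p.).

For a d orbital, l = 2.
|L| = ℏ√(2·3) = √6 ℏ ≈ 2.449ℏ.
cos θ_min = 2/√6, so θ_min ≈ 35.26°.
|L| − L_z,max = (√6 − 2)ℏ ≈ 0.4495ℏ.

|L| = √6 ℏ ≈ 2.449ℏ; θ_min ≈ 35.26°; |L|−L_z,max ≈ 0.4495ℏ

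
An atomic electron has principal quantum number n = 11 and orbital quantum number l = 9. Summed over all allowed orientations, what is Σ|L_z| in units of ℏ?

m_l ∈ {-9, -8, -7, -6, -5, -4, -3, -2, -1, 0, 1, 2, 3, 4, 5, 6, 7, 8, 9}.
Σ|m_l| = l(l+1) = 90.

Σ|L_z| = 90 ℏ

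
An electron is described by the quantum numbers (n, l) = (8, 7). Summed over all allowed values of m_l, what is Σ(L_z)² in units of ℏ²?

m_l runs from −7 to 7, i.e. {-7, -6, -5, -4, -3, -2, -1, 0, 1, 2, 3, 4, 5, 6, 7}.
Σ m_l² = l(l+1)(2l+1)/3 = 7·8·15/3 = 280.

Σ(L_z)² = 280 ℏ²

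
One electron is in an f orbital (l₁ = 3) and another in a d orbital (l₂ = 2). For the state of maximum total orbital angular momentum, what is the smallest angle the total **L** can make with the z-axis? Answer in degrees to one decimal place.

θ_min ≈ 24.1°

Angular momentum addition gives L = |l₁ − l₂|, …, l₁ + l₂.
Allowed values: L = 1, 2, 3, 4, 5.
The maximum is L = 5, with |L_tot| = ℏ√(5·6) = √30 ℏ.
The minimum angle with z is arccos(5/√30) ≈ 24.1°.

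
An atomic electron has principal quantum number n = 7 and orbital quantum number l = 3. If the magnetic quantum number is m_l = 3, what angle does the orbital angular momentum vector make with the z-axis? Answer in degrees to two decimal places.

|L| = ℏ√(l(l+1)) = 2√3 ℏ.
L_z = m_l ℏ = 3ℏ.
cos θ = L_z/|L| = 3/√12, so θ ≈ 30.00°.

θ ≈ 30.00°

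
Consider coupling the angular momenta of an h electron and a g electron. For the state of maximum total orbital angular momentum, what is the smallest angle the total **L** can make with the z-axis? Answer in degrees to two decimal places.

Angular momentum addition gives L = |l₁ − l₂|, …, l₁ + l₂.
So L can be 1, 2, 3, 4, 5, 6, 7, 8, 9.
The maximum is L = 9, with |L_tot| = ℏ√(9·10) = 3√10 ℏ.
The minimum angle with z is arccos(9/√90) ≈ 18.43°.

θ_min ≈ 18.43°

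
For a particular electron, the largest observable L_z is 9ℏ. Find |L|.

L_z,max = lℏ, so l = 9.
|L| = √(l(l+1)) ℏ = 3√10 ℏ.

|L| = 3√10 ℏ ≈ 9.487ℏ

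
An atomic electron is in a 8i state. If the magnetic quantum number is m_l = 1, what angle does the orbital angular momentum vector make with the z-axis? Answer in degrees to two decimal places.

θ ≈ 81.12°

The 8i subshell has l = 6.
|L|² = l(l+1)ℏ² = 42ℏ², so |L| = √42 ℏ.
L_z = m_l ℏ = 1ℏ.
cos θ = L_z/|L| = 1/√42, so θ ≈ 81.12°.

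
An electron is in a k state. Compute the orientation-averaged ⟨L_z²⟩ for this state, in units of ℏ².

The letter k corresponds to l = 7.
m_l ∈ {-7, -6, -5, -4, -3, -2, -1, 0, 1, 2, 3, 4, 5, 6, 7}.
Average of L_z² over 15 states: 280/15 ℏ² = 18.67 ℏ².

⟨L_z²⟩ = 18.67 ℏ²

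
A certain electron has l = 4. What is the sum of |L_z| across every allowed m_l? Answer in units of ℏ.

Σ|L_z| = 20 ℏ

m_l runs from −4 to 4, i.e. {-4, -3, -2, -1, 0, 1, 2, 3, 4}.
Σ|m_l| = 2(1+2+…+4) = 20.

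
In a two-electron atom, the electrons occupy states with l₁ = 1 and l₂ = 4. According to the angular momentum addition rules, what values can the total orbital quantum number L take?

L = 3, 4, 5

Angular momentum addition gives L = |l₁ − l₂|, …, l₁ + l₂.
L ∈ {3, 4, 5}.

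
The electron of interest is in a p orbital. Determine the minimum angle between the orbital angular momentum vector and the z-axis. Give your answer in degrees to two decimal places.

θ_min ≈ 45.00°

For a p orbital, l = 1.
|L| = √(l(l+1)) ℏ = √2 ℏ.
The smallest angle corresponds to the largest L_z, i.e. m_l = l = 1, giving L_z = 1ℏ.
cos θ_min = 1/√2, so θ_min ≈ 45.00°.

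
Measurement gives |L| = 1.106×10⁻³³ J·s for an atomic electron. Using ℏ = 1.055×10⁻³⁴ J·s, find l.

l = 10

|L|/ℏ = (1.106×10⁻³³)/(1.055×10⁻³⁴) ≈ 10.483.
(|L|/ℏ)² = l(l+1) ≈ 109.90 ⇒ l = 10.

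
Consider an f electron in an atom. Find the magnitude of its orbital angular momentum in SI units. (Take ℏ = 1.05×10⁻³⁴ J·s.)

For an f orbital, l = 3.
|L| = ℏ√(l(l+1)) = ℏ√(3·4) = 2√3 ℏ
Numerically, |L| = 3.464 × (1.05×10⁻³⁴ J·s) = 3.64×10⁻³⁴ J·s.

|L| = 3.64×10⁻³⁴ J·s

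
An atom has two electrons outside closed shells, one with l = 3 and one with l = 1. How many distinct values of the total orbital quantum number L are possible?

By the triangle rule, |l₁ − l₂| ≤ L ≤ l₁ + l₂.
So L can be 2, 3, 4.
That is 3 values.

3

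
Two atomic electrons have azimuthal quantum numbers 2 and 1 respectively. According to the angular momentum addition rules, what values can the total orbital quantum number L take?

L = 1, 2, 3

L runs from |2 − 1| = 1 to 2 + 1 = 3.
L ∈ {1, 2, 3}.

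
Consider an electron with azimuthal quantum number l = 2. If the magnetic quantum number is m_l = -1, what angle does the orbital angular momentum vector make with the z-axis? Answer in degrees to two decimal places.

θ ≈ 114.09°

|L| = ℏ√(l(l+1)) = √6 ℏ.
L_z = m_l ℏ = −1ℏ.
cos θ = L_z/|L| = -1/√6, so θ ≈ 114.09°.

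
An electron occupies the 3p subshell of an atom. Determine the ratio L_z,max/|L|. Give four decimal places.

L_z,max/|L| = 0.7071

3p means n = 3, l = 1.
|L| = √2 ℏ ≈ 1.4142ℏ, while L_z,max = lℏ = 1ℏ.
L_z,max/|L| = 1/√2 = 0.7071.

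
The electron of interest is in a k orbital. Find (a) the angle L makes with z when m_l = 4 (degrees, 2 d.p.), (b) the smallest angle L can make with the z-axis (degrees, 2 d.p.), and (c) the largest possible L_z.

For a k orbital, l = 7.
For m_l = 4: cos θ = 4/√56, θ ≈ 57.69°.
cos θ_min = 7/√56, so θ_min ≈ 20.70°.
L_z,max = lℏ = 7ℏ.

θ(m_l=4) ≈ 57.69°; θ_min ≈ 20.70°; L_z,max = 7ℏ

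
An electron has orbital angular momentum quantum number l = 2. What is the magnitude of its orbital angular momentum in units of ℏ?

|L| = √6 ℏ ≈ 2.449ℏ

|L| = ℏ√(l(l+1)) = ℏ√(2·3) = √6 ℏ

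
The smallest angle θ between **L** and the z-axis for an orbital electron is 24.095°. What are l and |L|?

cos²θ_min = l/(l+1) = 0.8333.
Solving: l = 5.
Then |L| = ℏ√(5·6) = √30 ℏ.

l = 5, |L| = √30 ℏ ≈ 5.477ℏ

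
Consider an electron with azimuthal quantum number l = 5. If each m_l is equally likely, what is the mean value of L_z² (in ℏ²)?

⟨L_z²⟩ = 10 ℏ²

m_l ∈ {-5, -4, -3, -2, -1, 0, 1, 2, 3, 4, 5}.
Average of L_z² over 11 states: 110/11 ℏ² = 10 ℏ².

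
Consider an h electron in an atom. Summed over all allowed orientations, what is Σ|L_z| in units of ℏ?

Σ|L_z| = 30 ℏ

The letter h corresponds to l = 5.
m_l ∈ {-5, -4, -3, -2, -1, 0, 1, 2, 3, 4, 5}.
Σ|m_l| = l(l+1) = 30.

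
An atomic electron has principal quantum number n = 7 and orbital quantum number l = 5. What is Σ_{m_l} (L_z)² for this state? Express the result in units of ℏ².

Σ(L_z)² = 110 ℏ²

m_l runs from −5 to 5, i.e. {-5, -4, -3, -2, -1, 0, 1, 2, 3, 4, 5}.
Σ m_l² = 2·(1 + 4 + 9 + 16 + 25) = 110.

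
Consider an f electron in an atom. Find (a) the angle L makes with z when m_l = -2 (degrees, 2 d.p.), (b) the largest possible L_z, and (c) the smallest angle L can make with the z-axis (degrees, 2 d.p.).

The letter f corresponds to l = 3.
For m_l = -2: cos θ = -2/√12, θ ≈ 125.26°.
L_z,max = lℏ = 3ℏ.
cos θ_min = 3/√12, so θ_min ≈ 30.00°.

θ(m_l=-2) ≈ 125.26°; L_z,max = 3ℏ; θ_min ≈ 30.00°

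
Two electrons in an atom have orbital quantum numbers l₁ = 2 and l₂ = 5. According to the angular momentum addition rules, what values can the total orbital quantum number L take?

Angular momentum addition gives L = |l₁ − l₂|, …, l₁ + l₂.
So L can be 3, 4, 5, 6, 7.

L = 3, 4, 5, 6, 7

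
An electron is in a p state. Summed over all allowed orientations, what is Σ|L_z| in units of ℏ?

Σ|L_z| = 2 ℏ

For a p orbital, l = 1.
The allowed m_l values are -1, 0, 1.
Σ|m_l| = l(l+1) = 2.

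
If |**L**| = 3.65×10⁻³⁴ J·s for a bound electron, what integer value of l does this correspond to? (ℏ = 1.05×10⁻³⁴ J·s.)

Dividing by ℏ: |L|/ℏ ≈ 3.476.
Set l(l+1) = 12.08; the integer solution is l = 3.

l = 3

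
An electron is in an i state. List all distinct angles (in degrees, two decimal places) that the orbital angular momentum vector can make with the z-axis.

For an i orbital, l = 6.
|L| = ℏ√(l(l+1)) = √42 ℏ.
cos θ = m_l/√42 for each m_l ∈ {-6, -5, -4, -3, -2, -1, 0, 1, 2, 3, 4, 5, 6}.

θ ∈ {22.21°, 39.51°, 51.89°, 62.42°, 72.02°, 81.12°, 90.00°, 98.88°, 107.98°, 117.58°, 128.11°, 140.49°, 157.79°}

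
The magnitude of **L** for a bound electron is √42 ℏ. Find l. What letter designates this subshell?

l = 6 (i orbital)

|L| = ℏ√(l(l+1)), so l(l+1) = 42.
The positive root is l = 6.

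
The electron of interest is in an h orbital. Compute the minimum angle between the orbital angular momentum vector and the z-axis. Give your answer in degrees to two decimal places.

An h state has l = 5.
|L|² = l(l+1)ℏ² = 30ℏ², so |L| = √30 ℏ.
The smallest angle corresponds to the largest L_z, i.e. m_l = l = 5, giving L_z = 5ℏ.
cos θ_min = 5/√30, so θ_min ≈ 24.09°.

θ_min ≈ 24.09°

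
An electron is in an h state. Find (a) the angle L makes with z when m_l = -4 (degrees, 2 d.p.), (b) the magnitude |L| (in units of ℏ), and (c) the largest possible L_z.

The letter h corresponds to l = 5.
For m_l = -4: cos θ = -4/√30, θ ≈ 136.91°.
|L| = ℏ√(5·6) = √30 ℏ ≈ 5.477ℏ.
L_z,max = lℏ = 5ℏ.

θ(m_l=-4) ≈ 136.91°; |L| = √30 ℏ ≈ 5.477ℏ; L_z,max = 5ℏ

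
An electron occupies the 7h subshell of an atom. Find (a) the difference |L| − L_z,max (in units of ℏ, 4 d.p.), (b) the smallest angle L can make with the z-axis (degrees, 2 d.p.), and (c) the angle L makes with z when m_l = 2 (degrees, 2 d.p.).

For 7h, l = 5.
|L| − L_z,max = (√30 − 5)ℏ ≈ 0.4772ℏ.
cos θ_min = 5/√30, so θ_min ≈ 24.09°.
For m_l = 2: cos θ = 2/√30, θ ≈ 68.58°.

|L|−L_z,max ≈ 0.4772ℏ; θ_min ≈ 24.09°; θ(m_l=2) ≈ 68.58°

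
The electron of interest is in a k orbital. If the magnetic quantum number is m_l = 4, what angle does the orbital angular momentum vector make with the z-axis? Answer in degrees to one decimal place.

K corresponds to l = 7.
|L| = ℏ√(l(l+1)) = 2√14 ℏ.
L_z = m_l ℏ = 4ℏ.
cos θ = L_z/|L| = 4/√56, so θ ≈ 57.7°.

θ ≈ 57.7°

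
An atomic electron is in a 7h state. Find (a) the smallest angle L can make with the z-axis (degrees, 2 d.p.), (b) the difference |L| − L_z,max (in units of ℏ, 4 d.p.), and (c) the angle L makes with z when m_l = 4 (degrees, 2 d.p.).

θ_min ≈ 24.09°; |L|−L_z,max ≈ 0.4772ℏ; θ(m_l=4) ≈ 43.09°

For 7h, l = 5.
cos θ_min = 5/√30, so θ_min ≈ 24.09°.
|L| − L_z,max = (√30 − 5)ℏ ≈ 0.4772ℏ.
For m_l = 4: cos θ = 4/√30, θ ≈ 43.09°.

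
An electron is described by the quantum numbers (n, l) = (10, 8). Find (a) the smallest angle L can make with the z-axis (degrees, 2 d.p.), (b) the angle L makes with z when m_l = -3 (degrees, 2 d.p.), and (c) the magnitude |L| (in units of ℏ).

cos θ_min = 8/√72, so θ_min ≈ 19.47°.
For m_l = -3: cos θ = -3/√72, θ ≈ 110.70°.
|L| = ℏ√(8·9) = 6√2 ℏ ≈ 8.485ℏ.

θ_min ≈ 19.47°; θ(m_l=-3) ≈ 110.70°; |L| = 6√2 ℏ ≈ 8.485ℏ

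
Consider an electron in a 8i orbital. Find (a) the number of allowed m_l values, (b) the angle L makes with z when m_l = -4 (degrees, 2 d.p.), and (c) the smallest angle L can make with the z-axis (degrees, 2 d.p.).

The 8i subshell has l = 6.
There are 2l+1 = 13 values of m_l.
For m_l = -4: cos θ = -4/√42, θ ≈ 128.11°.
cos θ_min = 6/√42, so θ_min ≈ 22.21°.

13 values; θ(m_l=-4) ≈ 128.11°; θ_min ≈ 22.21°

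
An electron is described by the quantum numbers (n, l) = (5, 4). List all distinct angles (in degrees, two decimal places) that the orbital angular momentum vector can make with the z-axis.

θ ∈ {26.57°, 47.87°, 63.43°, 77.08°, 90.00°, 102.92°, 116.57°, 132.13°, 153.43°}

|L|² = l(l+1)ℏ² = 20ℏ², so |L| = 2√5 ℏ.
cos θ = m_l/√20 for each m_l ∈ {-4, -3, -2, -1, 0, 1, 2, 3, 4}.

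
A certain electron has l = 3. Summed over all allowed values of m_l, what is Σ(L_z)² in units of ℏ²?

m_l ∈ {-3, -2, -1, 0, 1, 2, 3}.
Σ m_l² = l(l+1)(2l+1)/3 = 3·4·7/3 = 28.

Σ(L_z)² = 28 ℏ²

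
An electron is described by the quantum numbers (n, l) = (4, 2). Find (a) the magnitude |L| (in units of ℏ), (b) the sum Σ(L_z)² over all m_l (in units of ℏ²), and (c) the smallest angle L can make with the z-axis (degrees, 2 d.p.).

|L| = ℏ√(2·3) = √6 ℏ ≈ 2.449ℏ.
Σ m_l² = 10, so Σ(L_z)² = 10 ℏ².
cos θ_min = 2/√6, so θ_min ≈ 35.26°.

|L| = √6 ℏ ≈ 2.449ℏ; Σ(L_z)² = 10 ℏ²; θ_min ≈ 35.26°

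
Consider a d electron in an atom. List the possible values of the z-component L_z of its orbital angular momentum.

D corresponds to l = 2.
L_z = m_l ℏ with m_l ranging from −l to +l in integer steps.
For l = 2: m_l ∈ {-2, -1, 0, 1, 2}.

L_z ∈ {−2ℏ, −ℏ, 0, ℏ, 2ℏ}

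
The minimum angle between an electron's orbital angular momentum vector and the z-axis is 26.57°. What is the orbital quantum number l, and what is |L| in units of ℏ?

l = 4, |L| = 2√5 ℏ ≈ 4.472ℏ

At minimum angle, m_l = l, so cos θ = l/√(l(l+1)); cos²θ = l/(l+1) = 0.7999.
Thus l = 0.7999/(1 − 0.7999) ≈ 4.
Then |L| = ℏ√(4·5) = 2√5 ℏ.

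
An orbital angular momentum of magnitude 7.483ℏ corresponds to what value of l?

|L| = ℏ√(l(l+1)), so l(l+1) = 56.
Solving: l = 7.

l = 7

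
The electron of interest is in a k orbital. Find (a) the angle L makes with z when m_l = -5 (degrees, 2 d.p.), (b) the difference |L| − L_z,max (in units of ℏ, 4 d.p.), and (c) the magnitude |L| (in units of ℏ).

For a k orbital, l = 7.
For m_l = -5: cos θ = -5/√56, θ ≈ 131.92°.
|L| − L_z,max = (2√14 − 7)ℏ ≈ 0.4833ℏ.
|L| = ℏ√(7·8) = 2√14 ℏ ≈ 7.483ℏ.

θ(m_l=-5) ≈ 131.92°; |L|−L_z,max ≈ 0.4833ℏ; |L| = 2√14 ℏ ≈ 7.483ℏ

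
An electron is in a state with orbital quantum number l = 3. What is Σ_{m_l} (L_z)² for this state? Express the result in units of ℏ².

Σ(L_z)² = 28 ℏ²

m_l ∈ {-3, -2, -1, 0, 1, 2, 3}.
Summing m² from −3 to 3: Σ m_l² = 28.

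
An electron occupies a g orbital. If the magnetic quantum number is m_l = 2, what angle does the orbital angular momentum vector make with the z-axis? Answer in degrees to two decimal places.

For a g orbital, l = 4.
|L| = ℏ√(l(l+1)) = 2√5 ℏ.
L_z = m_l ℏ = 2ℏ.
cos θ = L_z/|L| = 2/√20, so θ ≈ 63.43°.

θ ≈ 63.43°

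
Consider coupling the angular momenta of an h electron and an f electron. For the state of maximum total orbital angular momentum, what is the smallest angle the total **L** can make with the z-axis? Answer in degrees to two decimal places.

θ_min ≈ 19.47°

The total orbital quantum number L ranges from |l₁ − l₂| to l₁ + l₂ in integer steps.
L ∈ {2, 3, 4, 5, 6, 7, 8}.
The maximum is L = 8, with |L_tot| = ℏ√(8·9) = 6√2 ℏ.
The minimum angle with z is arccos(8/√72) ≈ 19.47°.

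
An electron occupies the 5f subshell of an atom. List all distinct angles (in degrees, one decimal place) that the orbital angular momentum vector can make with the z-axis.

The 5f subshell has l = 3.
|L| = √(l(l+1)) ℏ = 2√3 ℏ.
cos θ = m_l/√12 for each m_l ∈ {-3, -2, -1, 0, 1, 2, 3}.

θ ∈ {30.0°, 54.7°, 73.2°, 90.0°, 106.8°, 125.3°, 150.0°}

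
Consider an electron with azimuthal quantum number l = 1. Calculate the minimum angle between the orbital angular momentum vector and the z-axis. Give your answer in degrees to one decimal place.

θ_min ≈ 45.0°

|L|² = l(l+1)ℏ² = 2ℏ², so |L| = √2 ℏ.
The smallest angle corresponds to the largest L_z, i.e. m_l = l = 1, giving L_z = 1ℏ.
cos θ_min = 1/√2, so θ_min ≈ 45.0°.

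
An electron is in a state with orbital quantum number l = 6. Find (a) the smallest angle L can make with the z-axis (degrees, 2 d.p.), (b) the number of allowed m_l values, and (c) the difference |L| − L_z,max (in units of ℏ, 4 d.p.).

θ_min ≈ 22.21°; 13 values; |L|−L_z,max ≈ 0.4807ℏ

cos θ_min = 6/√42, so θ_min ≈ 22.21°.
There are 2l+1 = 13 values of m_l.
|L| − L_z,max = (√42 − 6)ℏ ≈ 0.4807ℏ.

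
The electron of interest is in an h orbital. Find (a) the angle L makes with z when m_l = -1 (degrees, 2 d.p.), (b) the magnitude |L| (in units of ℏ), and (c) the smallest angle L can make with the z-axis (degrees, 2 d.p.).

H corresponds to l = 5.
For m_l = -1: cos θ = -1/√30, θ ≈ 100.52°.
|L| = ℏ√(5·6) = √30 ℏ ≈ 5.477ℏ.
cos θ_min = 5/√30, so θ_min ≈ 24.09°.

θ(m_l=-1) ≈ 100.52°; |L| = √30 ℏ ≈ 5.477ℏ; θ_min ≈ 24.09°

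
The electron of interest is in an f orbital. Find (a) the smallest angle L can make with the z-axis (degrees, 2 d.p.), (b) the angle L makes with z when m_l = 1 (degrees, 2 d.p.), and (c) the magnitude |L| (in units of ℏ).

The letter f corresponds to l = 3.
cos θ_min = 3/√12, so θ_min ≈ 30.00°.
For m_l = 1: cos θ = 1/√12, θ ≈ 73.22°.
|L| = ℏ√(3·4) = 2√3 ℏ ≈ 3.464ℏ.

θ_min ≈ 30.00°; θ(m_l=1) ≈ 73.22°; |L| = 2√3 ℏ ≈ 3.464ℏ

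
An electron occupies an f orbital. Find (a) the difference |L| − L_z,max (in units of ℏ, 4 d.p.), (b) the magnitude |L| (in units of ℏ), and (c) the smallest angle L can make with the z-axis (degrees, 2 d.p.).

An f state has l = 3.
|L| − L_z,max = (2√3 − 3)ℏ ≈ 0.4641ℏ.
|L| = ℏ√(3·4) = 2√3 ℏ ≈ 3.464ℏ.
cos θ_min = 3/√12, so θ_min ≈ 30.00°.

|L|−L_z,max ≈ 0.4641ℏ; |L| = 2√3 ℏ ≈ 3.464ℏ; θ_min ≈ 30.00°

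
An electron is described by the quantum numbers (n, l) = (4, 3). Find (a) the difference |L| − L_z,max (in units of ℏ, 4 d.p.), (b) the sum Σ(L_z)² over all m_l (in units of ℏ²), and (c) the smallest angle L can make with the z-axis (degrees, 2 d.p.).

|L| − L_z,max = (2√3 − 3)ℏ ≈ 0.4641ℏ.
Σ m_l² = 28, so Σ(L_z)² = 28 ℏ².
cos θ_min = 3/√12, so θ_min ≈ 30.00°.

|L|−L_z,max ≈ 0.4641ℏ; Σ(L_z)² = 28 ℏ²; θ_min ≈ 30.00°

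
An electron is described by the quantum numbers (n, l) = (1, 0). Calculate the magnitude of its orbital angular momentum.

|L| = 0

|L| = ℏ√(l(l+1)) = ℏ√0 = 0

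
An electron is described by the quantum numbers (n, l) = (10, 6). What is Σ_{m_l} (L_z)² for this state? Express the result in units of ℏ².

m_l ∈ {-6, -5, -4, -3, -2, -1, 0, 1, 2, 3, 4, 5, 6}.
Σ m_l² = 2·(1 + 4 + 9 + 16 + 25 + 36) = 182.

Σ(L_z)² = 182 ℏ²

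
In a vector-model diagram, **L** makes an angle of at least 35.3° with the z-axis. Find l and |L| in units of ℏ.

At minimum angle, m_l = l, so cos θ = l/√(l(l+1)); cos²θ = l/(l+1) = 0.6661.
Solving: l = 2.
Then |L| = ℏ√(2·3) = √6 ℏ.

l = 2, |L| = √6 ℏ ≈ 2.449ℏ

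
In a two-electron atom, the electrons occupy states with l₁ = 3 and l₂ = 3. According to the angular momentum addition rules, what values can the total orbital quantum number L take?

L = 0, 1, 2, 3, 4, 5, 6

By the triangle rule, |l₁ − l₂| ≤ L ≤ l₁ + l₂.
L ∈ {0, 1, 2, 3, 4, 5, 6}.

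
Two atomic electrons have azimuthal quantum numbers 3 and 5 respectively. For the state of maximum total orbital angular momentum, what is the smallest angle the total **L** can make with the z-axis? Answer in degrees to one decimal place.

L runs from |3 − 5| = 2 to 3 + 5 = 8.
L ∈ {2, 3, 4, 5, 6, 7, 8}.
The maximum is L = 8, with |L_tot| = ℏ√(8·9) = 6√2 ℏ.
The minimum angle with z is arccos(8/√72) ≈ 19.5°.

θ_min ≈ 19.5°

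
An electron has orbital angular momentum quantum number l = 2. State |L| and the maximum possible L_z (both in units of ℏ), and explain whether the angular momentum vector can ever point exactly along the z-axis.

|L| = √6 ℏ ≈ 2.4495ℏ, while L_z,max = lℏ = 2ℏ.
Since |L| > L_z,max, the vector can never point exactly along z; the closest it comes is θ_min = arccos(2/√6) ≈ 35.3°.

No: L_z,max = 2ℏ < |L| = √6 ℏ ≈ 2.449ℏ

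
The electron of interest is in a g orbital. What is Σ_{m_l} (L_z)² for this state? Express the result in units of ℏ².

Σ(L_z)² = 60 ℏ²

For a g orbital, l = 4.
The allowed m_l values are -4, -3, -2, -1, 0, 1, 2, 3, 4.
Summing m² from −4 to 4: Σ m_l² = 60.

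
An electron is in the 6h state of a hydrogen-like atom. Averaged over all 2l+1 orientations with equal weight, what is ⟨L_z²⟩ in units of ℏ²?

⟨L_z²⟩ = 10 ℏ²

For 6h, l = 5.
The allowed m_l values are -5, -4, -3, -2, -1, 0, 1, 2, 3, 4, 5.
⟨L_z²⟩ = ℏ²·(Σ m_l²)/(2l+1) = ℏ²·110/11 = 10ℏ².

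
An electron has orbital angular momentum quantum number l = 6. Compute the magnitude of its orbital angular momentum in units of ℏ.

|L| = √42 ℏ ≈ 6.481ℏ

|L| = ℏ√(l(l+1)) = ℏ√(6·7) = √42 ℏ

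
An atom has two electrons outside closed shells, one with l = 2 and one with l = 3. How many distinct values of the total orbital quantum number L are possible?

The total orbital quantum number L ranges from |l₁ − l₂| to l₁ + l₂ in integer steps.
Allowed values: L = 1, 2, 3, 4, 5.
That is 5 values.

5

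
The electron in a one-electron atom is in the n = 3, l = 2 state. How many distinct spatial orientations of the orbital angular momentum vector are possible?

The number of m_l values is 2l + 1 = 2·2 + 1 = 5.

5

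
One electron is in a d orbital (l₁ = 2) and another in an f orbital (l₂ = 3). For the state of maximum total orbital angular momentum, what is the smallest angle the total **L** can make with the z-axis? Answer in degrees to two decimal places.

θ_min ≈ 24.09°

By the triangle rule, |l₁ − l₂| ≤ L ≤ l₁ + l₂.
Allowed values: L = 1, 2, 3, 4, 5.
The maximum is L = 5, with |L_tot| = ℏ√(5·6) = √30 ℏ.
The minimum angle with z is arccos(5/√30) ≈ 24.09°.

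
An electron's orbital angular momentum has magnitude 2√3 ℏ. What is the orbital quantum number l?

(|L|/ℏ)² = l(l+1) = 12.
The positive root is l = 3.

l = 3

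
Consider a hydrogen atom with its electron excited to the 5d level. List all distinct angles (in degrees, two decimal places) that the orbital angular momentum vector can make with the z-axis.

θ ∈ {35.26°, 65.91°, 90.00°, 114.09°, 144.74°}

The 5d level has l = 2.
|L| = ℏ√(l(l+1)) = √6 ℏ.
cos θ = m_l/√6 for each m_l ∈ {-2, -1, 0, 1, 2}.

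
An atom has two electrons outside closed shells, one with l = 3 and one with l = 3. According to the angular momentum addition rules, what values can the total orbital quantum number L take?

L = 0, 1, 2, 3, 4, 5, 6

The total orbital quantum number L ranges from |l₁ − l₂| to l₁ + l₂ in integer steps.
L ∈ {0, 1, 2, 3, 4, 5, 6}.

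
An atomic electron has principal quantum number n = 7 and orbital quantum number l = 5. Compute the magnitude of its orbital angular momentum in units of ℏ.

|L| = ℏ√(l(l+1)) = ℏ√(5·6) = √30 ℏ

|L| = √30 ℏ ≈ 5.477ℏ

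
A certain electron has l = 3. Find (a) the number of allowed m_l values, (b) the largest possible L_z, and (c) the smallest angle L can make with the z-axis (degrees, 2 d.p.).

7 values; L_z,max = 3ℏ; θ_min ≈ 30.00°

There are 2l+1 = 7 values of m_l.
L_z,max = lℏ = 3ℏ.
cos θ_min = 3/√12, so θ_min ≈ 30.00°.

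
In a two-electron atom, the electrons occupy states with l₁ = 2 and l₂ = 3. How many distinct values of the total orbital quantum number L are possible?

5

Angular momentum addition gives L = |l₁ − l₂|, …, l₁ + l₂.
Allowed values: L = 1, 2, 3, 4, 5.
That is 5 values.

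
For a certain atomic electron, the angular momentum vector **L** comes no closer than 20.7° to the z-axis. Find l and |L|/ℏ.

cos θ_min = l/√(l(l+1)) = √(l/(l+1)), so l/(l+1) = cos²(20.7°) = 0.8751.
l = cos²θ/sin²θ ≈ 7.
Then |L| = ℏ√(7·8) = 2√14 ℏ.

l = 7, |L| = 2√14 ℏ ≈ 7.483ℏ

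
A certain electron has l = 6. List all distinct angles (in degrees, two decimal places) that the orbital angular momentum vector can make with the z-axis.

|L| = √(l(l+1)) ℏ = √42 ℏ.
cos θ = m_l/√42 for each m_l ∈ {-6, -5, -4, -3, -2, -1, 0, 1, 2, 3, 4, 5, 6}.

θ ∈ {22.21°, 39.51°, 51.89°, 62.42°, 72.02°, 81.12°, 90.00°, 98.88°, 107.98°, 117.58°, 128.11°, 140.49°, 157.79°}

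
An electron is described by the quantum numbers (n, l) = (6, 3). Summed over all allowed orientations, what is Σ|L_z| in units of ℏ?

Σ|L_z| = 12 ℏ

The allowed m_l values are -3, -2, -1, 0, 1, 2, 3.
Σ|m_l| = l(l+1) = 12.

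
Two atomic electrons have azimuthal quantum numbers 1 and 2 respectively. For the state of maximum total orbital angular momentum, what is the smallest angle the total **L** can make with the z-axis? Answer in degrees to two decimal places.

θ_min ≈ 30.00°

Angular momentum addition gives L = |l₁ − l₂|, …, l₁ + l₂.
L ∈ {1, 2, 3}.
The maximum is L = 3, with |L_tot| = ℏ√(3·4) = 2√3 ℏ.
The minimum angle with z is arccos(3/√12) ≈ 30.00°.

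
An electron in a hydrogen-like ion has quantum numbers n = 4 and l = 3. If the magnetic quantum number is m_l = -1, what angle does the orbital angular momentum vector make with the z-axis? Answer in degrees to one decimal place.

|L| = ℏ√(l(l+1)) = 2√3 ℏ.
L_z = m_l ℏ = −1ℏ.
cos θ = L_z/|L| = -1/√12, so θ ≈ 106.8°.

θ ≈ 106.8°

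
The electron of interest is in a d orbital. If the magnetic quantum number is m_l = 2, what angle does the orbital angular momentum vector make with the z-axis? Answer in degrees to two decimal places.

For a d orbital, l = 2.
|L| = ℏ√(l(l+1)) = √6 ℏ.
L_z = m_l ℏ = 2ℏ.
cos θ = L_z/|L| = 2/√6, so θ ≈ 35.26°.

θ ≈ 35.26°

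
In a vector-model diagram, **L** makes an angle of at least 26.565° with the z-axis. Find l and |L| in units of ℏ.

l = 4, |L| = 2√5 ℏ ≈ 4.472ℏ

cos²θ_min = l/(l+1) = 0.8000.
Thus l = 0.8000/(1 − 0.8000) ≈ 4.
Then |L| = ℏ√(4·5) = 2√5 ℏ.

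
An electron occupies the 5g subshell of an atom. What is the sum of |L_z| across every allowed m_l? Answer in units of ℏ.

Σ|L_z| = 20 ℏ

For 5g, l = 4.
The allowed m_l values are -4, -3, -2, -1, 0, 1, 2, 3, 4.
Σ|m_l| = 2(1+2+…+4) = 20.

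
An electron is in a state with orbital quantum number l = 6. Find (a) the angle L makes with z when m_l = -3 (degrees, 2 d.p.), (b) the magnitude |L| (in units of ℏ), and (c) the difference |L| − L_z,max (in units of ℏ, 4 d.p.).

For m_l = -3: cos θ = -3/√42, θ ≈ 117.58°.
|L| = ℏ√(6·7) = √42 ℏ ≈ 6.481ℏ.
|L| − L_z,max = (√42 − 6)ℏ ≈ 0.4807ℏ.

θ(m_l=-3) ≈ 117.58°; |L| = √42 ℏ ≈ 6.481ℏ; |L|−L_z,max ≈ 0.4807ℏ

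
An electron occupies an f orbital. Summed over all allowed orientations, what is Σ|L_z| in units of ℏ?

For an f orbital, l = 3.
m_l ∈ {-3, -2, -1, 0, 1, 2, 3}.
Σ|m_l| = 2·3(3+1)/2 = 12.

Σ|L_z| = 12 ℏ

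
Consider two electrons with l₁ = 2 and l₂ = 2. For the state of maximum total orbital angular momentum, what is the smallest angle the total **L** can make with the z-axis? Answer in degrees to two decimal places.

Angular momentum addition gives L = |l₁ − l₂|, …, l₁ + l₂.
L ∈ {0, 1, 2, 3, 4}.
The maximum is L = 4, with |L_tot| = ℏ√(4·5) = 2√5 ℏ.
The minimum angle with z is arccos(4/√20) ≈ 26.57°.

θ_min ≈ 26.57°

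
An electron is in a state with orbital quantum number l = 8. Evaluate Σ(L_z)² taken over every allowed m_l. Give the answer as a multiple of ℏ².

Σ(L_z)² = 408 ℏ²

m_l ∈ {-8, -7, -6, -5, -4, -3, -2, -1, 0, 1, 2, 3, 4, 5, 6, 7, 8}.
Summing m² from −8 to 8: Σ m_l² = 408.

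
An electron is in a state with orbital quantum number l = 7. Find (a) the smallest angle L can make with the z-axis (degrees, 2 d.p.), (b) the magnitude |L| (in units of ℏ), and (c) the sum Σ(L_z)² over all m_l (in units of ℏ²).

cos θ_min = 7/√56, so θ_min ≈ 20.70°.
|L| = ℏ√(7·8) = 2√14 ℏ ≈ 7.483ℏ.
Σ m_l² = 280, so Σ(L_z)² = 280 ℏ².

θ_min ≈ 20.70°; |L| = 2√14 ℏ ≈ 7.483ℏ; Σ(L_z)² = 280 ℏ²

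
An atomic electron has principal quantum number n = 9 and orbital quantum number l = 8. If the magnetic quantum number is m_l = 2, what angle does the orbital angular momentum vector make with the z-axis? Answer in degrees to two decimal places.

θ ≈ 76.37°

|L|² = l(l+1)ℏ² = 72ℏ², so |L| = 6√2 ℏ.
L_z = m_l ℏ = 2ℏ.
cos θ = L_z/|L| = 2/√72, so θ ≈ 76.37°.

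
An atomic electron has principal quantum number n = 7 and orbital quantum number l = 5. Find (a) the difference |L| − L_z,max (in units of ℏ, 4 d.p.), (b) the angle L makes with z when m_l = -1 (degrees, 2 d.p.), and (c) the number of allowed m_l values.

|L|−L_z,max ≈ 0.4772ℏ; θ(m_l=-1) ≈ 100.52°; 11 values

|L| − L_z,max = (√30 − 5)ℏ ≈ 0.4772ℏ.
For m_l = -1: cos θ = -1/√30, θ ≈ 100.52°.
There are 2l+1 = 11 values of m_l.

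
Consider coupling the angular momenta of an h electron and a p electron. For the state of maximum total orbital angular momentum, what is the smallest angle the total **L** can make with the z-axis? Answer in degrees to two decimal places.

θ_min ≈ 22.21°

The total orbital quantum number L ranges from |l₁ − l₂| to l₁ + l₂ in integer steps.
So L can be 4, 5, 6.
The maximum is L = 6, with |L_tot| = ℏ√(6·7) = √42 ℏ.
The minimum angle with z is arccos(6/√42) ≈ 22.21°.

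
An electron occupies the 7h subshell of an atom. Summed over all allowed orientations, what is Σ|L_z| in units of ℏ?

Σ|L_z| = 30 ℏ

The 7h subshell has l = 5.
m_l runs from −5 to 5, i.e. {-5, -4, -3, -2, -1, 0, 1, 2, 3, 4, 5}.
Σ|m_l| = l(l+1) = 30.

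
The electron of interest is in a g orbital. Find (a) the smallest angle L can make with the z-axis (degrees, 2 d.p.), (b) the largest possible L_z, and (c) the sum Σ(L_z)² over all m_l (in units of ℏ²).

The letter g corresponds to l = 4.
cos θ_min = 4/√20, so θ_min ≈ 26.57°.
L_z,max = lℏ = 4ℏ.
Σ m_l² = 60, so Σ(L_z)² = 60 ℏ².

θ_min ≈ 26.57°; L_z,max = 4ℏ; Σ(L_z)² = 60 ℏ²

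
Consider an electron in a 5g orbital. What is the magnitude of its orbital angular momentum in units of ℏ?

For 5g, l = 4.
|L| = ℏ√(l(l+1)) = ℏ√(4·5) = 2√5 ℏ

|L| = 2√5 ℏ ≈ 4.472ℏ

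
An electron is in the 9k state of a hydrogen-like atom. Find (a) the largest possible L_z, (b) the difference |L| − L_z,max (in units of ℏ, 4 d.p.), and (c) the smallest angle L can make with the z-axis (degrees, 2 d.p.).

For 9k, l = 7.
L_z,max = lℏ = 7ℏ.
|L| − L_z,max = (2√14 − 7)ℏ ≈ 0.4833ℏ.
cos θ_min = 7/√56, so θ_min ≈ 20.70°.

L_z,max = 7ℏ; |L|−L_z,max ≈ 0.4833ℏ; θ_min ≈ 20.70°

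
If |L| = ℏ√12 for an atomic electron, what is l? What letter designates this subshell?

l = 3 (f orbital)

Since |L|² = l(l+1)ℏ², l(l+1) = 12.
The positive root is l = 3.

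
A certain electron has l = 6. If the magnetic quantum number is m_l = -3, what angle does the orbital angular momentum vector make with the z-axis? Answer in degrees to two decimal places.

θ ≈ 117.58°

|L|² = l(l+1)ℏ² = 42ℏ², so |L| = √42 ℏ.
L_z = m_l ℏ = −3ℏ.
cos θ = L_z/|L| = -3/√42, so θ ≈ 117.58°.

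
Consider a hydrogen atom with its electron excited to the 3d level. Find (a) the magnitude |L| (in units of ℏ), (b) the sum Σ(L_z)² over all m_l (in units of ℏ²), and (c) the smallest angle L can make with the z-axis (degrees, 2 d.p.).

The 3d level has l = 2.
|L| = ℏ√(2·3) = √6 ℏ ≈ 2.449ℏ.
Σ m_l² = 10, so Σ(L_z)² = 10 ℏ².
cos θ_min = 2/√6, so θ_min ≈ 35.26°.

|L| = √6 ℏ ≈ 2.449ℏ; Σ(L_z)² = 10 ℏ²; θ_min ≈ 35.26°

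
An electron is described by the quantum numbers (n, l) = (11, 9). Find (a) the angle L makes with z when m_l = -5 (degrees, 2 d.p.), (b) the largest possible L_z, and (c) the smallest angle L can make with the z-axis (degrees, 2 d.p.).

For m_l = -5: cos θ = -5/√90, θ ≈ 121.81°.
L_z,max = lℏ = 9ℏ.
cos θ_min = 9/√90, so θ_min ≈ 18.43°.

θ(m_l=-5) ≈ 121.81°; L_z,max = 9ℏ; θ_min ≈ 18.43°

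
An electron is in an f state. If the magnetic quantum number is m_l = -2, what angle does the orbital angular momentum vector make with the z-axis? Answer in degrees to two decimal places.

θ ≈ 125.26°

An f state has l = 3.
|L| = ℏ√(l(l+1)) = 2√3 ℏ.
L_z = m_l ℏ = −2ℏ.
cos θ = L_z/|L| = -2/√12, so θ ≈ 125.26°.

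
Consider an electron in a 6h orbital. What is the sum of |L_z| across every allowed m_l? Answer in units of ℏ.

Σ|L_z| = 30 ℏ

For 6h, l = 5.
The allowed m_l values are -5, -4, -3, -2, -1, 0, 1, 2, 3, 4, 5.
Σ|m_l| = 2(1+2+…+5) = 30.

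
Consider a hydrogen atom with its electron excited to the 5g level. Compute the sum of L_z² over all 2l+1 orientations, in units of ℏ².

The 5g level has l = 4.
m_l ∈ {-4, -3, -2, -1, 0, 1, 2, 3, 4}.
Σ m_l² = l(l+1)(2l+1)/3 = 4·5·9/3 = 60.

Σ(L_z)² = 60 ℏ²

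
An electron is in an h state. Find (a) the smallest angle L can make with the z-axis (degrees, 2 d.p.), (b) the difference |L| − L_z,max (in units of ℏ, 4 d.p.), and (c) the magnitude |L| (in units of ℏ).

The letter h corresponds to l = 5.
cos θ_min = 5/√30, so θ_min ≈ 24.09°.
|L| − L_z,max = (√30 − 5)ℏ ≈ 0.4772ℏ.
|L| = ℏ√(5·6) = √30 ℏ ≈ 5.477ℏ.

θ_min ≈ 24.09°; |L|−L_z,max ≈ 0.4772ℏ; |L| = √30 ℏ ≈ 5.477ℏ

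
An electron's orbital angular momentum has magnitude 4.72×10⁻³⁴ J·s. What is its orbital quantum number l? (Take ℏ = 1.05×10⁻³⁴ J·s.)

l = 4

In units of ℏ, |L| ≈ 4.495.
(|L|/ℏ)² = l(l+1) ≈ 20.21 ⇒ l = 4.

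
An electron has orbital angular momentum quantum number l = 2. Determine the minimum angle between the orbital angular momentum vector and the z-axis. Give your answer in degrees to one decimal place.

|L|² = l(l+1)ℏ² = 6ℏ², so |L| = √6 ℏ.
The smallest angle corresponds to the largest L_z, i.e. m_l = l = 2, giving L_z = 2ℏ.
cos θ_min = 2/√6, so θ_min ≈ 35.3°.

θ_min ≈ 35.3°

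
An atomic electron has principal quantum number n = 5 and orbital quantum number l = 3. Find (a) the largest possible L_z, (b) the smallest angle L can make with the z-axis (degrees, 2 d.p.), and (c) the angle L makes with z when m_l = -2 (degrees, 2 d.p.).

L_z,max = 3ℏ; θ_min ≈ 30.00°; θ(m_l=-2) ≈ 125.26°

L_z,max = lℏ = 3ℏ.
cos θ_min = 3/√12, so θ_min ≈ 30.00°.
For m_l = -2: cos θ = -2/√12, θ ≈ 125.26°.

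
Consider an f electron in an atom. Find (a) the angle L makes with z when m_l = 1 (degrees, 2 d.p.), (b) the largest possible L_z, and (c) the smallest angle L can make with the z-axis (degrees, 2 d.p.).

θ(m_l=1) ≈ 73.22°; L_z,max = 3ℏ; θ_min ≈ 30.00°

For an f orbital, l = 3.
For m_l = 1: cos θ = 1/√12, θ ≈ 73.22°.
L_z,max = lℏ = 3ℏ.
cos θ_min = 3/√12, so θ_min ≈ 30.00°.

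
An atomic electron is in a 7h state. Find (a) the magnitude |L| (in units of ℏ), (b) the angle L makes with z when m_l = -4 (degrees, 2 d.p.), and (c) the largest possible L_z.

|L| = √30 ℏ ≈ 5.477ℏ; θ(m_l=-4) ≈ 136.91°; L_z,max = 5ℏ

7h means n = 7, l = 5.
|L| = ℏ√(5·6) = √30 ℏ ≈ 5.477ℏ.
For m_l = -4: cos θ = -4/√30, θ ≈ 136.91°.
L_z,max = lℏ = 5ℏ.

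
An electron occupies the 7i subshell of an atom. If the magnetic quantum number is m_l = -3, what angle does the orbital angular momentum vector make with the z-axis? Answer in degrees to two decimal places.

The 7i subshell has l = 6.
|L| = √(l(l+1)) ℏ = √42 ℏ.
L_z = m_l ℏ = −3ℏ.
cos θ = L_z/|L| = -3/√42, so θ ≈ 117.58°.

θ ≈ 117.58°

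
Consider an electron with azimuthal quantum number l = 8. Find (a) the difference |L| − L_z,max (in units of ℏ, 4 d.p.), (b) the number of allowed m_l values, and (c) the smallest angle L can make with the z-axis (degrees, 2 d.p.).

|L| − L_z,max = (6√2 − 8)ℏ ≈ 0.4853ℏ.
There are 2l+1 = 17 values of m_l.
cos θ_min = 8/√72, so θ_min ≈ 19.47°.

|L|−L_z,max ≈ 0.4853ℏ; 17 values; θ_min ≈ 19.47°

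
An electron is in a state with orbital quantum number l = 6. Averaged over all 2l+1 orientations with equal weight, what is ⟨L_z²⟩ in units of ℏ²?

⟨L_z²⟩ = 14 ℏ²

m_l runs from −6 to 6, i.e. {-6, -5, -4, -3, -2, -1, 0, 1, 2, 3, 4, 5, 6}.
⟨L_z²⟩ = ℏ²·l(l+1)/3 = 14ℏ².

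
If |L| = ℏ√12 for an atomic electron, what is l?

l = 3

Since |L|² = l(l+1)ℏ², l(l+1) = 12.
Solving: l = 3.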